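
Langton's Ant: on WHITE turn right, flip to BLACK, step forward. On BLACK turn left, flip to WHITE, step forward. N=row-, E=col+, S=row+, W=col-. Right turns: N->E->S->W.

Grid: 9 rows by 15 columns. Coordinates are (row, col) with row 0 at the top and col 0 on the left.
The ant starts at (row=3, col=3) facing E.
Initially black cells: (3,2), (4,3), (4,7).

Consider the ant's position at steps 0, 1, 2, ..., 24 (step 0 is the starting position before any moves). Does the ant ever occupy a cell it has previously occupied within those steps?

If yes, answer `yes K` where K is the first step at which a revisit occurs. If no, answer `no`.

Step 1: on WHITE (3,3): turn R to S, flip to black, move to (4,3). |black|=4 — new cell
Step 2: on BLACK (4,3): turn L to E, flip to white, move to (4,4). |black|=3 — new cell
Step 3: on WHITE (4,4): turn R to S, flip to black, move to (5,4). |black|=4 — new cell
Step 4: on WHITE (5,4): turn R to W, flip to black, move to (5,3). |black|=5 — new cell
Step 5: on WHITE (5,3): turn R to N, flip to black, move to (4,3). |black|=6 — REVISIT

Answer: yes 5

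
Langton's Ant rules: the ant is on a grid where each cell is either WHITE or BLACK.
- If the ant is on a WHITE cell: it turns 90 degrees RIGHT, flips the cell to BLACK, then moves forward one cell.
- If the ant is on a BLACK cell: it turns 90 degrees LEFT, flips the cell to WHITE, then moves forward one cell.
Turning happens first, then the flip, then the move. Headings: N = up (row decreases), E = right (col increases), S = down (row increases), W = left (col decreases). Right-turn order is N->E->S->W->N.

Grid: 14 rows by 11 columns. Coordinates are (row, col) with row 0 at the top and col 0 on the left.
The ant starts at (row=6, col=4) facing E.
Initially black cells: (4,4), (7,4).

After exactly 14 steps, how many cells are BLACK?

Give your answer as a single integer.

Step 1: on WHITE (6,4): turn R to S, flip to black, move to (7,4). |black|=3
Step 2: on BLACK (7,4): turn L to E, flip to white, move to (7,5). |black|=2
Step 3: on WHITE (7,5): turn R to S, flip to black, move to (8,5). |black|=3
Step 4: on WHITE (8,5): turn R to W, flip to black, move to (8,4). |black|=4
Step 5: on WHITE (8,4): turn R to N, flip to black, move to (7,4). |black|=5
Step 6: on WHITE (7,4): turn R to E, flip to black, move to (7,5). |black|=6
Step 7: on BLACK (7,5): turn L to N, flip to white, move to (6,5). |black|=5
Step 8: on WHITE (6,5): turn R to E, flip to black, move to (6,6). |black|=6
Step 9: on WHITE (6,6): turn R to S, flip to black, move to (7,6). |black|=7
Step 10: on WHITE (7,6): turn R to W, flip to black, move to (7,5). |black|=8
Step 11: on WHITE (7,5): turn R to N, flip to black, move to (6,5). |black|=9
Step 12: on BLACK (6,5): turn L to W, flip to white, move to (6,4). |black|=8
Step 13: on BLACK (6,4): turn L to S, flip to white, move to (7,4). |black|=7
Step 14: on BLACK (7,4): turn L to E, flip to white, move to (7,5). |black|=6

Answer: 6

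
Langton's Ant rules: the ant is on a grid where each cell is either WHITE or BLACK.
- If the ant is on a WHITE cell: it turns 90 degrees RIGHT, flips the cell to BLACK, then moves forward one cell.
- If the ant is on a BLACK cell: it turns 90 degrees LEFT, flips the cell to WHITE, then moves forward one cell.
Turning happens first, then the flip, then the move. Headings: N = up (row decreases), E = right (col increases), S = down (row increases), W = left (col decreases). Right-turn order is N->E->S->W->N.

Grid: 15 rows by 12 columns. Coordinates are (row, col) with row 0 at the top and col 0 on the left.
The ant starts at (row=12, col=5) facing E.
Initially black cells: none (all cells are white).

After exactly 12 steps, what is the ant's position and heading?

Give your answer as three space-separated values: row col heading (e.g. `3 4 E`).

Answer: 10 5 E

Derivation:
Step 1: on WHITE (12,5): turn R to S, flip to black, move to (13,5). |black|=1
Step 2: on WHITE (13,5): turn R to W, flip to black, move to (13,4). |black|=2
Step 3: on WHITE (13,4): turn R to N, flip to black, move to (12,4). |black|=3
Step 4: on WHITE (12,4): turn R to E, flip to black, move to (12,5). |black|=4
Step 5: on BLACK (12,5): turn L to N, flip to white, move to (11,5). |black|=3
Step 6: on WHITE (11,5): turn R to E, flip to black, move to (11,6). |black|=4
Step 7: on WHITE (11,6): turn R to S, flip to black, move to (12,6). |black|=5
Step 8: on WHITE (12,6): turn R to W, flip to black, move to (12,5). |black|=6
Step 9: on WHITE (12,5): turn R to N, flip to black, move to (11,5). |black|=7
Step 10: on BLACK (11,5): turn L to W, flip to white, move to (11,4). |black|=6
Step 11: on WHITE (11,4): turn R to N, flip to black, move to (10,4). |black|=7
Step 12: on WHITE (10,4): turn R to E, flip to black, move to (10,5). |black|=8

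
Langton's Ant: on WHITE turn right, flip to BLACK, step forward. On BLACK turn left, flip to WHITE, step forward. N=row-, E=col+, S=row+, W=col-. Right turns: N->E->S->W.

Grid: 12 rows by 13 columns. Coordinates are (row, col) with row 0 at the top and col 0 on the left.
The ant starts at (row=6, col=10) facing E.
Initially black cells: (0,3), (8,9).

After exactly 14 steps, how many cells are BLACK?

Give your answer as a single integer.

Step 1: on WHITE (6,10): turn R to S, flip to black, move to (7,10). |black|=3
Step 2: on WHITE (7,10): turn R to W, flip to black, move to (7,9). |black|=4
Step 3: on WHITE (7,9): turn R to N, flip to black, move to (6,9). |black|=5
Step 4: on WHITE (6,9): turn R to E, flip to black, move to (6,10). |black|=6
Step 5: on BLACK (6,10): turn L to N, flip to white, move to (5,10). |black|=5
Step 6: on WHITE (5,10): turn R to E, flip to black, move to (5,11). |black|=6
Step 7: on WHITE (5,11): turn R to S, flip to black, move to (6,11). |black|=7
Step 8: on WHITE (6,11): turn R to W, flip to black, move to (6,10). |black|=8
Step 9: on WHITE (6,10): turn R to N, flip to black, move to (5,10). |black|=9
Step 10: on BLACK (5,10): turn L to W, flip to white, move to (5,9). |black|=8
Step 11: on WHITE (5,9): turn R to N, flip to black, move to (4,9). |black|=9
Step 12: on WHITE (4,9): turn R to E, flip to black, move to (4,10). |black|=10
Step 13: on WHITE (4,10): turn R to S, flip to black, move to (5,10). |black|=11
Step 14: on WHITE (5,10): turn R to W, flip to black, move to (5,9). |black|=12

Answer: 12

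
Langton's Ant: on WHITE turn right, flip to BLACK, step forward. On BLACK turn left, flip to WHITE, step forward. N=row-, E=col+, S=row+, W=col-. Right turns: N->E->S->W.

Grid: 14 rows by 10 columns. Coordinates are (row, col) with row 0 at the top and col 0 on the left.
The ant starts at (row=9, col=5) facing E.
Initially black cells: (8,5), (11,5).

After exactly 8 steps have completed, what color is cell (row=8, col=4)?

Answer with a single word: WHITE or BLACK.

Step 1: on WHITE (9,5): turn R to S, flip to black, move to (10,5). |black|=3
Step 2: on WHITE (10,5): turn R to W, flip to black, move to (10,4). |black|=4
Step 3: on WHITE (10,4): turn R to N, flip to black, move to (9,4). |black|=5
Step 4: on WHITE (9,4): turn R to E, flip to black, move to (9,5). |black|=6
Step 5: on BLACK (9,5): turn L to N, flip to white, move to (8,5). |black|=5
Step 6: on BLACK (8,5): turn L to W, flip to white, move to (8,4). |black|=4
Step 7: on WHITE (8,4): turn R to N, flip to black, move to (7,4). |black|=5
Step 8: on WHITE (7,4): turn R to E, flip to black, move to (7,5). |black|=6

Answer: BLACK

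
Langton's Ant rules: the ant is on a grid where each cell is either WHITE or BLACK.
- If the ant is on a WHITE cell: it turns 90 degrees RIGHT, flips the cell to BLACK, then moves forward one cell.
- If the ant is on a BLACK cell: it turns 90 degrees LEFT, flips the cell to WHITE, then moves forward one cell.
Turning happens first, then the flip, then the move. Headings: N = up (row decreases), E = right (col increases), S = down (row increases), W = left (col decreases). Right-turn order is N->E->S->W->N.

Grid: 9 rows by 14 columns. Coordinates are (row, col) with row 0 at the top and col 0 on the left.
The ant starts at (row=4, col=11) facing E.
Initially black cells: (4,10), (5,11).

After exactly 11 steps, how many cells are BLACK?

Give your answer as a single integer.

Answer: 9

Derivation:
Step 1: on WHITE (4,11): turn R to S, flip to black, move to (5,11). |black|=3
Step 2: on BLACK (5,11): turn L to E, flip to white, move to (5,12). |black|=2
Step 3: on WHITE (5,12): turn R to S, flip to black, move to (6,12). |black|=3
Step 4: on WHITE (6,12): turn R to W, flip to black, move to (6,11). |black|=4
Step 5: on WHITE (6,11): turn R to N, flip to black, move to (5,11). |black|=5
Step 6: on WHITE (5,11): turn R to E, flip to black, move to (5,12). |black|=6
Step 7: on BLACK (5,12): turn L to N, flip to white, move to (4,12). |black|=5
Step 8: on WHITE (4,12): turn R to E, flip to black, move to (4,13). |black|=6
Step 9: on WHITE (4,13): turn R to S, flip to black, move to (5,13). |black|=7
Step 10: on WHITE (5,13): turn R to W, flip to black, move to (5,12). |black|=8
Step 11: on WHITE (5,12): turn R to N, flip to black, move to (4,12). |black|=9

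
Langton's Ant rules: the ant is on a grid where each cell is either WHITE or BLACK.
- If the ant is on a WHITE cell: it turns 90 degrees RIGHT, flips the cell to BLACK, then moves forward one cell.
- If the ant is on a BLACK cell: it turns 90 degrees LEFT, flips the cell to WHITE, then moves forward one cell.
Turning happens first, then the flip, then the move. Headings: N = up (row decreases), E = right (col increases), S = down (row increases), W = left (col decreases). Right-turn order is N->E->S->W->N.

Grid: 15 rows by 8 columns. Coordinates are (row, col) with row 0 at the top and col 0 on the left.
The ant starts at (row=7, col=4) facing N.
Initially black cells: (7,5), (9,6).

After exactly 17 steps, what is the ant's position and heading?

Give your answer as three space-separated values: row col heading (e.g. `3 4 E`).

Answer: 5 3 W

Derivation:
Step 1: on WHITE (7,4): turn R to E, flip to black, move to (7,5). |black|=3
Step 2: on BLACK (7,5): turn L to N, flip to white, move to (6,5). |black|=2
Step 3: on WHITE (6,5): turn R to E, flip to black, move to (6,6). |black|=3
Step 4: on WHITE (6,6): turn R to S, flip to black, move to (7,6). |black|=4
Step 5: on WHITE (7,6): turn R to W, flip to black, move to (7,5). |black|=5
Step 6: on WHITE (7,5): turn R to N, flip to black, move to (6,5). |black|=6
Step 7: on BLACK (6,5): turn L to W, flip to white, move to (6,4). |black|=5
Step 8: on WHITE (6,4): turn R to N, flip to black, move to (5,4). |black|=6
Step 9: on WHITE (5,4): turn R to E, flip to black, move to (5,5). |black|=7
Step 10: on WHITE (5,5): turn R to S, flip to black, move to (6,5). |black|=8
Step 11: on WHITE (6,5): turn R to W, flip to black, move to (6,4). |black|=9
Step 12: on BLACK (6,4): turn L to S, flip to white, move to (7,4). |black|=8
Step 13: on BLACK (7,4): turn L to E, flip to white, move to (7,5). |black|=7
Step 14: on BLACK (7,5): turn L to N, flip to white, move to (6,5). |black|=6
Step 15: on BLACK (6,5): turn L to W, flip to white, move to (6,4). |black|=5
Step 16: on WHITE (6,4): turn R to N, flip to black, move to (5,4). |black|=6
Step 17: on BLACK (5,4): turn L to W, flip to white, move to (5,3). |black|=5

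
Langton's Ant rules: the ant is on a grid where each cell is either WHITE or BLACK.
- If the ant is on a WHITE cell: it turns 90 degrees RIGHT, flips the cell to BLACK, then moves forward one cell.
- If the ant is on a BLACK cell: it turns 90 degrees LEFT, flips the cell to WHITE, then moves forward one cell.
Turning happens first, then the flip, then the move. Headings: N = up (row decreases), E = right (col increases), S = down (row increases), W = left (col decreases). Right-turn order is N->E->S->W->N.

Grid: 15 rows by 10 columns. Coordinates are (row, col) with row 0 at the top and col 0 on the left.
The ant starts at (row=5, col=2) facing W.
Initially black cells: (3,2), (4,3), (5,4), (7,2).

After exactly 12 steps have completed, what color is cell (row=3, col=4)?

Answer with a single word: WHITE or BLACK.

Step 1: on WHITE (5,2): turn R to N, flip to black, move to (4,2). |black|=5
Step 2: on WHITE (4,2): turn R to E, flip to black, move to (4,3). |black|=6
Step 3: on BLACK (4,3): turn L to N, flip to white, move to (3,3). |black|=5
Step 4: on WHITE (3,3): turn R to E, flip to black, move to (3,4). |black|=6
Step 5: on WHITE (3,4): turn R to S, flip to black, move to (4,4). |black|=7
Step 6: on WHITE (4,4): turn R to W, flip to black, move to (4,3). |black|=8
Step 7: on WHITE (4,3): turn R to N, flip to black, move to (3,3). |black|=9
Step 8: on BLACK (3,3): turn L to W, flip to white, move to (3,2). |black|=8
Step 9: on BLACK (3,2): turn L to S, flip to white, move to (4,2). |black|=7
Step 10: on BLACK (4,2): turn L to E, flip to white, move to (4,3). |black|=6
Step 11: on BLACK (4,3): turn L to N, flip to white, move to (3,3). |black|=5
Step 12: on WHITE (3,3): turn R to E, flip to black, move to (3,4). |black|=6

Answer: BLACK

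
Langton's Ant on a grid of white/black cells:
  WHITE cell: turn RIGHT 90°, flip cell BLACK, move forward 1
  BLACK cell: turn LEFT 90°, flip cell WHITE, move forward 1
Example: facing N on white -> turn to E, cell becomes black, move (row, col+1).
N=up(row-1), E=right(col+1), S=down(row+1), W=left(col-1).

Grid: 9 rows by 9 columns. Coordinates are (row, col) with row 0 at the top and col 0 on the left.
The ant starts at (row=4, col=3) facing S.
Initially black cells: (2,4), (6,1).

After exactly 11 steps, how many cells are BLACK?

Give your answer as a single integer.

Step 1: on WHITE (4,3): turn R to W, flip to black, move to (4,2). |black|=3
Step 2: on WHITE (4,2): turn R to N, flip to black, move to (3,2). |black|=4
Step 3: on WHITE (3,2): turn R to E, flip to black, move to (3,3). |black|=5
Step 4: on WHITE (3,3): turn R to S, flip to black, move to (4,3). |black|=6
Step 5: on BLACK (4,3): turn L to E, flip to white, move to (4,4). |black|=5
Step 6: on WHITE (4,4): turn R to S, flip to black, move to (5,4). |black|=6
Step 7: on WHITE (5,4): turn R to W, flip to black, move to (5,3). |black|=7
Step 8: on WHITE (5,3): turn R to N, flip to black, move to (4,3). |black|=8
Step 9: on WHITE (4,3): turn R to E, flip to black, move to (4,4). |black|=9
Step 10: on BLACK (4,4): turn L to N, flip to white, move to (3,4). |black|=8
Step 11: on WHITE (3,4): turn R to E, flip to black, move to (3,5). |black|=9

Answer: 9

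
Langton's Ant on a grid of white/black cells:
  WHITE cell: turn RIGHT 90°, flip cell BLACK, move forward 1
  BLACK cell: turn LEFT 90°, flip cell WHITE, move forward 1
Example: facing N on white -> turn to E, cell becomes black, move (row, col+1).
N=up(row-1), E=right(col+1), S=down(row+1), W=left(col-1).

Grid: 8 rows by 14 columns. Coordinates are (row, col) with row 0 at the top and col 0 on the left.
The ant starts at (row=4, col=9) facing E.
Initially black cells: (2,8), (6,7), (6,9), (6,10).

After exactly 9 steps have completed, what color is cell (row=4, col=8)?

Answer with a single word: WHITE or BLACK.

Answer: BLACK

Derivation:
Step 1: on WHITE (4,9): turn R to S, flip to black, move to (5,9). |black|=5
Step 2: on WHITE (5,9): turn R to W, flip to black, move to (5,8). |black|=6
Step 3: on WHITE (5,8): turn R to N, flip to black, move to (4,8). |black|=7
Step 4: on WHITE (4,8): turn R to E, flip to black, move to (4,9). |black|=8
Step 5: on BLACK (4,9): turn L to N, flip to white, move to (3,9). |black|=7
Step 6: on WHITE (3,9): turn R to E, flip to black, move to (3,10). |black|=8
Step 7: on WHITE (3,10): turn R to S, flip to black, move to (4,10). |black|=9
Step 8: on WHITE (4,10): turn R to W, flip to black, move to (4,9). |black|=10
Step 9: on WHITE (4,9): turn R to N, flip to black, move to (3,9). |black|=11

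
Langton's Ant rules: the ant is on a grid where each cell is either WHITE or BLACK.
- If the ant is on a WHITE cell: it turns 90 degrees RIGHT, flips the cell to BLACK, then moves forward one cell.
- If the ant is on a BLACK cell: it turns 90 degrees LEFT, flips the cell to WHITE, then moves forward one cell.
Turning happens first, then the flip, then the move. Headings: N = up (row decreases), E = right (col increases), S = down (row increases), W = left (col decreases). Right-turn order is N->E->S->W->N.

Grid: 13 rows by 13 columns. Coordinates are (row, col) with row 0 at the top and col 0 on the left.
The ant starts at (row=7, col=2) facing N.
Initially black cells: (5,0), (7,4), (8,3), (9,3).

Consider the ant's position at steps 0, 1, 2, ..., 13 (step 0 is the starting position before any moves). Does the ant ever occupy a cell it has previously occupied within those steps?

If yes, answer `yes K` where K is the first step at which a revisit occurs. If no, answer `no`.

Step 1: on WHITE (7,2): turn R to E, flip to black, move to (7,3). |black|=5 — new cell
Step 2: on WHITE (7,3): turn R to S, flip to black, move to (8,3). |black|=6 — new cell
Step 3: on BLACK (8,3): turn L to E, flip to white, move to (8,4). |black|=5 — new cell
Step 4: on WHITE (8,4): turn R to S, flip to black, move to (9,4). |black|=6 — new cell
Step 5: on WHITE (9,4): turn R to W, flip to black, move to (9,3). |black|=7 — new cell
Step 6: on BLACK (9,3): turn L to S, flip to white, move to (10,3). |black|=6 — new cell
Step 7: on WHITE (10,3): turn R to W, flip to black, move to (10,2). |black|=7 — new cell
Step 8: on WHITE (10,2): turn R to N, flip to black, move to (9,2). |black|=8 — new cell
Step 9: on WHITE (9,2): turn R to E, flip to black, move to (9,3). |black|=9 — REVISIT

Answer: yes 9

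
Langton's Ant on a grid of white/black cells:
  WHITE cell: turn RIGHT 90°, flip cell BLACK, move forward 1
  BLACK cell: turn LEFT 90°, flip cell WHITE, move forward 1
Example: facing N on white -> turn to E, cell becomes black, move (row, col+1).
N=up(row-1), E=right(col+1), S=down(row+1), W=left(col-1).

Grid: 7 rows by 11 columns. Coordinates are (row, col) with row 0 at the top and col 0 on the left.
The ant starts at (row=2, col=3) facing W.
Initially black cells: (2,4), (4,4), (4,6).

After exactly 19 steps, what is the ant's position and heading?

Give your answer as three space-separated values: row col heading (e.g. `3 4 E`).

Answer: 0 6 N

Derivation:
Step 1: on WHITE (2,3): turn R to N, flip to black, move to (1,3). |black|=4
Step 2: on WHITE (1,3): turn R to E, flip to black, move to (1,4). |black|=5
Step 3: on WHITE (1,4): turn R to S, flip to black, move to (2,4). |black|=6
Step 4: on BLACK (2,4): turn L to E, flip to white, move to (2,5). |black|=5
Step 5: on WHITE (2,5): turn R to S, flip to black, move to (3,5). |black|=6
Step 6: on WHITE (3,5): turn R to W, flip to black, move to (3,4). |black|=7
Step 7: on WHITE (3,4): turn R to N, flip to black, move to (2,4). |black|=8
Step 8: on WHITE (2,4): turn R to E, flip to black, move to (2,5). |black|=9
Step 9: on BLACK (2,5): turn L to N, flip to white, move to (1,5). |black|=8
Step 10: on WHITE (1,5): turn R to E, flip to black, move to (1,6). |black|=9
Step 11: on WHITE (1,6): turn R to S, flip to black, move to (2,6). |black|=10
Step 12: on WHITE (2,6): turn R to W, flip to black, move to (2,5). |black|=11
Step 13: on WHITE (2,5): turn R to N, flip to black, move to (1,5). |black|=12
Step 14: on BLACK (1,5): turn L to W, flip to white, move to (1,4). |black|=11
Step 15: on BLACK (1,4): turn L to S, flip to white, move to (2,4). |black|=10
Step 16: on BLACK (2,4): turn L to E, flip to white, move to (2,5). |black|=9
Step 17: on BLACK (2,5): turn L to N, flip to white, move to (1,5). |black|=8
Step 18: on WHITE (1,5): turn R to E, flip to black, move to (1,6). |black|=9
Step 19: on BLACK (1,6): turn L to N, flip to white, move to (0,6). |black|=8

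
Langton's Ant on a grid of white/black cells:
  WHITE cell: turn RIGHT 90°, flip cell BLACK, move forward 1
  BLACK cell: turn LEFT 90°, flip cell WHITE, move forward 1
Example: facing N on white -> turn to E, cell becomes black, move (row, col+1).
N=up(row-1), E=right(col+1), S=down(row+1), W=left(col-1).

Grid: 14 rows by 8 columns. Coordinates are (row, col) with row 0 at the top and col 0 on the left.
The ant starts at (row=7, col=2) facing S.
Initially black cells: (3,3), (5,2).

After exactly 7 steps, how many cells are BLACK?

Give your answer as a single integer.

Answer: 7

Derivation:
Step 1: on WHITE (7,2): turn R to W, flip to black, move to (7,1). |black|=3
Step 2: on WHITE (7,1): turn R to N, flip to black, move to (6,1). |black|=4
Step 3: on WHITE (6,1): turn R to E, flip to black, move to (6,2). |black|=5
Step 4: on WHITE (6,2): turn R to S, flip to black, move to (7,2). |black|=6
Step 5: on BLACK (7,2): turn L to E, flip to white, move to (7,3). |black|=5
Step 6: on WHITE (7,3): turn R to S, flip to black, move to (8,3). |black|=6
Step 7: on WHITE (8,3): turn R to W, flip to black, move to (8,2). |black|=7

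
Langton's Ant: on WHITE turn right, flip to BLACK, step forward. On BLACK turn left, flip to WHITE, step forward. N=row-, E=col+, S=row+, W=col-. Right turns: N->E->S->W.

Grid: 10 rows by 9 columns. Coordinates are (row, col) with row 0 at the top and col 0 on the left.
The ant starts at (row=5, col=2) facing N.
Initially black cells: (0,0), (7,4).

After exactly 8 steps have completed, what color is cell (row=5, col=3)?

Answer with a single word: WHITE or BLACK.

Step 1: on WHITE (5,2): turn R to E, flip to black, move to (5,3). |black|=3
Step 2: on WHITE (5,3): turn R to S, flip to black, move to (6,3). |black|=4
Step 3: on WHITE (6,3): turn R to W, flip to black, move to (6,2). |black|=5
Step 4: on WHITE (6,2): turn R to N, flip to black, move to (5,2). |black|=6
Step 5: on BLACK (5,2): turn L to W, flip to white, move to (5,1). |black|=5
Step 6: on WHITE (5,1): turn R to N, flip to black, move to (4,1). |black|=6
Step 7: on WHITE (4,1): turn R to E, flip to black, move to (4,2). |black|=7
Step 8: on WHITE (4,2): turn R to S, flip to black, move to (5,2). |black|=8

Answer: BLACK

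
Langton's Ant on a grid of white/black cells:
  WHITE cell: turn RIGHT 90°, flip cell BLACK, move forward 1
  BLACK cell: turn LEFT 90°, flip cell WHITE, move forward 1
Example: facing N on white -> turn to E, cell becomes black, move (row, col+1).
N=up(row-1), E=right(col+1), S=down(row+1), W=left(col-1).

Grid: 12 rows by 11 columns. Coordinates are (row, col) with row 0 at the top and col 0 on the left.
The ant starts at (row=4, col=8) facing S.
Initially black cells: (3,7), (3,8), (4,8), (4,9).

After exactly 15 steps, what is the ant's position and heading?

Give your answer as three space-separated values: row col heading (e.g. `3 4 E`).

Answer: 3 6 W

Derivation:
Step 1: on BLACK (4,8): turn L to E, flip to white, move to (4,9). |black|=3
Step 2: on BLACK (4,9): turn L to N, flip to white, move to (3,9). |black|=2
Step 3: on WHITE (3,9): turn R to E, flip to black, move to (3,10). |black|=3
Step 4: on WHITE (3,10): turn R to S, flip to black, move to (4,10). |black|=4
Step 5: on WHITE (4,10): turn R to W, flip to black, move to (4,9). |black|=5
Step 6: on WHITE (4,9): turn R to N, flip to black, move to (3,9). |black|=6
Step 7: on BLACK (3,9): turn L to W, flip to white, move to (3,8). |black|=5
Step 8: on BLACK (3,8): turn L to S, flip to white, move to (4,8). |black|=4
Step 9: on WHITE (4,8): turn R to W, flip to black, move to (4,7). |black|=5
Step 10: on WHITE (4,7): turn R to N, flip to black, move to (3,7). |black|=6
Step 11: on BLACK (3,7): turn L to W, flip to white, move to (3,6). |black|=5
Step 12: on WHITE (3,6): turn R to N, flip to black, move to (2,6). |black|=6
Step 13: on WHITE (2,6): turn R to E, flip to black, move to (2,7). |black|=7
Step 14: on WHITE (2,7): turn R to S, flip to black, move to (3,7). |black|=8
Step 15: on WHITE (3,7): turn R to W, flip to black, move to (3,6). |black|=9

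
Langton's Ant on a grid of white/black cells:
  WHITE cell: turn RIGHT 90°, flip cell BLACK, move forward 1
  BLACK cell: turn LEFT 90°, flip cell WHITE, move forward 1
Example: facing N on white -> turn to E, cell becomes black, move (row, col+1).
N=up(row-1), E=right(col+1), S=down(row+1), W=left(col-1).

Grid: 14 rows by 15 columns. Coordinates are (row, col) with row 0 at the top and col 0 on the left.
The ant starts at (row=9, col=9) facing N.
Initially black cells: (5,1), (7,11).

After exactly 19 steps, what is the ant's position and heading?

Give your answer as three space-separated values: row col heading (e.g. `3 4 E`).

Answer: 10 7 W

Derivation:
Step 1: on WHITE (9,9): turn R to E, flip to black, move to (9,10). |black|=3
Step 2: on WHITE (9,10): turn R to S, flip to black, move to (10,10). |black|=4
Step 3: on WHITE (10,10): turn R to W, flip to black, move to (10,9). |black|=5
Step 4: on WHITE (10,9): turn R to N, flip to black, move to (9,9). |black|=6
Step 5: on BLACK (9,9): turn L to W, flip to white, move to (9,8). |black|=5
Step 6: on WHITE (9,8): turn R to N, flip to black, move to (8,8). |black|=6
Step 7: on WHITE (8,8): turn R to E, flip to black, move to (8,9). |black|=7
Step 8: on WHITE (8,9): turn R to S, flip to black, move to (9,9). |black|=8
Step 9: on WHITE (9,9): turn R to W, flip to black, move to (9,8). |black|=9
Step 10: on BLACK (9,8): turn L to S, flip to white, move to (10,8). |black|=8
Step 11: on WHITE (10,8): turn R to W, flip to black, move to (10,7). |black|=9
Step 12: on WHITE (10,7): turn R to N, flip to black, move to (9,7). |black|=10
Step 13: on WHITE (9,7): turn R to E, flip to black, move to (9,8). |black|=11
Step 14: on WHITE (9,8): turn R to S, flip to black, move to (10,8). |black|=12
Step 15: on BLACK (10,8): turn L to E, flip to white, move to (10,9). |black|=11
Step 16: on BLACK (10,9): turn L to N, flip to white, move to (9,9). |black|=10
Step 17: on BLACK (9,9): turn L to W, flip to white, move to (9,8). |black|=9
Step 18: on BLACK (9,8): turn L to S, flip to white, move to (10,8). |black|=8
Step 19: on WHITE (10,8): turn R to W, flip to black, move to (10,7). |black|=9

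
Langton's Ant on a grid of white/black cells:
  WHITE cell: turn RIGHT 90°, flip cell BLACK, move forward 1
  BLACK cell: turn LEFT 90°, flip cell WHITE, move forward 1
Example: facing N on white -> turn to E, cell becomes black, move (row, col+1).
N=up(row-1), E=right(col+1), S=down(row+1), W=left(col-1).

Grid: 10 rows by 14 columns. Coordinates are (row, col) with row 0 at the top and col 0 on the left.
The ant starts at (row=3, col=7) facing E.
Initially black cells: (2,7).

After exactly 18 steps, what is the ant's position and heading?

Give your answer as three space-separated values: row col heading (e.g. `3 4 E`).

Step 1: on WHITE (3,7): turn R to S, flip to black, move to (4,7). |black|=2
Step 2: on WHITE (4,7): turn R to W, flip to black, move to (4,6). |black|=3
Step 3: on WHITE (4,6): turn R to N, flip to black, move to (3,6). |black|=4
Step 4: on WHITE (3,6): turn R to E, flip to black, move to (3,7). |black|=5
Step 5: on BLACK (3,7): turn L to N, flip to white, move to (2,7). |black|=4
Step 6: on BLACK (2,7): turn L to W, flip to white, move to (2,6). |black|=3
Step 7: on WHITE (2,6): turn R to N, flip to black, move to (1,6). |black|=4
Step 8: on WHITE (1,6): turn R to E, flip to black, move to (1,7). |black|=5
Step 9: on WHITE (1,7): turn R to S, flip to black, move to (2,7). |black|=6
Step 10: on WHITE (2,7): turn R to W, flip to black, move to (2,6). |black|=7
Step 11: on BLACK (2,6): turn L to S, flip to white, move to (3,6). |black|=6
Step 12: on BLACK (3,6): turn L to E, flip to white, move to (3,7). |black|=5
Step 13: on WHITE (3,7): turn R to S, flip to black, move to (4,7). |black|=6
Step 14: on BLACK (4,7): turn L to E, flip to white, move to (4,8). |black|=5
Step 15: on WHITE (4,8): turn R to S, flip to black, move to (5,8). |black|=6
Step 16: on WHITE (5,8): turn R to W, flip to black, move to (5,7). |black|=7
Step 17: on WHITE (5,7): turn R to N, flip to black, move to (4,7). |black|=8
Step 18: on WHITE (4,7): turn R to E, flip to black, move to (4,8). |black|=9

Answer: 4 8 E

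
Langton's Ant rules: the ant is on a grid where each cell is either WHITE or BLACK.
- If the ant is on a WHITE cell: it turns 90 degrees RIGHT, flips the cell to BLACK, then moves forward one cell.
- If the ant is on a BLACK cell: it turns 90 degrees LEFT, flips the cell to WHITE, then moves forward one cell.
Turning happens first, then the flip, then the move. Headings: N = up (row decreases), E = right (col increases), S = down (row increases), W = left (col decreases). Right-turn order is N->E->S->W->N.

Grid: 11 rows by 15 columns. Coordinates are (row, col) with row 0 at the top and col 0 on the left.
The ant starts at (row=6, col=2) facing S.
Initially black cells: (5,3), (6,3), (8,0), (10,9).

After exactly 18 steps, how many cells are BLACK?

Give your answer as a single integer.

Step 1: on WHITE (6,2): turn R to W, flip to black, move to (6,1). |black|=5
Step 2: on WHITE (6,1): turn R to N, flip to black, move to (5,1). |black|=6
Step 3: on WHITE (5,1): turn R to E, flip to black, move to (5,2). |black|=7
Step 4: on WHITE (5,2): turn R to S, flip to black, move to (6,2). |black|=8
Step 5: on BLACK (6,2): turn L to E, flip to white, move to (6,3). |black|=7
Step 6: on BLACK (6,3): turn L to N, flip to white, move to (5,3). |black|=6
Step 7: on BLACK (5,3): turn L to W, flip to white, move to (5,2). |black|=5
Step 8: on BLACK (5,2): turn L to S, flip to white, move to (6,2). |black|=4
Step 9: on WHITE (6,2): turn R to W, flip to black, move to (6,1). |black|=5
Step 10: on BLACK (6,1): turn L to S, flip to white, move to (7,1). |black|=4
Step 11: on WHITE (7,1): turn R to W, flip to black, move to (7,0). |black|=5
Step 12: on WHITE (7,0): turn R to N, flip to black, move to (6,0). |black|=6
Step 13: on WHITE (6,0): turn R to E, flip to black, move to (6,1). |black|=7
Step 14: on WHITE (6,1): turn R to S, flip to black, move to (7,1). |black|=8
Step 15: on BLACK (7,1): turn L to E, flip to white, move to (7,2). |black|=7
Step 16: on WHITE (7,2): turn R to S, flip to black, move to (8,2). |black|=8
Step 17: on WHITE (8,2): turn R to W, flip to black, move to (8,1). |black|=9
Step 18: on WHITE (8,1): turn R to N, flip to black, move to (7,1). |black|=10

Answer: 10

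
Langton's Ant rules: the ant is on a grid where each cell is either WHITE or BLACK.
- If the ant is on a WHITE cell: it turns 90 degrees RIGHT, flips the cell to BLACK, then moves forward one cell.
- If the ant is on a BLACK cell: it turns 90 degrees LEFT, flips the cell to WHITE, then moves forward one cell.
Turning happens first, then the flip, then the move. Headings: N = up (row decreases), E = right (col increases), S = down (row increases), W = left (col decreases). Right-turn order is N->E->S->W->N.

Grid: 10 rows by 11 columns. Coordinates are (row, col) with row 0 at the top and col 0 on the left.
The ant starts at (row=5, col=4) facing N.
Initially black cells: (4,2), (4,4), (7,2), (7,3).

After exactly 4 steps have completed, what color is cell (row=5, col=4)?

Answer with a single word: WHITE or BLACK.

Step 1: on WHITE (5,4): turn R to E, flip to black, move to (5,5). |black|=5
Step 2: on WHITE (5,5): turn R to S, flip to black, move to (6,5). |black|=6
Step 3: on WHITE (6,5): turn R to W, flip to black, move to (6,4). |black|=7
Step 4: on WHITE (6,4): turn R to N, flip to black, move to (5,4). |black|=8

Answer: BLACK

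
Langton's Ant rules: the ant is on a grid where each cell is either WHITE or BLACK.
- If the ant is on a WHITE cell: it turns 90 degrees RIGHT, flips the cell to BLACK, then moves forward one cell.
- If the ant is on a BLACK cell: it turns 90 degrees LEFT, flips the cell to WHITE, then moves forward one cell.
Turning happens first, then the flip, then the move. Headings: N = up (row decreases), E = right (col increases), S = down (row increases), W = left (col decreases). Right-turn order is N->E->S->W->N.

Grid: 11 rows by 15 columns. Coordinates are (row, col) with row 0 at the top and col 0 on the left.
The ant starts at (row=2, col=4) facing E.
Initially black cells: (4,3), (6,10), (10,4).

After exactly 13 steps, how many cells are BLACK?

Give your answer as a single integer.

Answer: 12

Derivation:
Step 1: on WHITE (2,4): turn R to S, flip to black, move to (3,4). |black|=4
Step 2: on WHITE (3,4): turn R to W, flip to black, move to (3,3). |black|=5
Step 3: on WHITE (3,3): turn R to N, flip to black, move to (2,3). |black|=6
Step 4: on WHITE (2,3): turn R to E, flip to black, move to (2,4). |black|=7
Step 5: on BLACK (2,4): turn L to N, flip to white, move to (1,4). |black|=6
Step 6: on WHITE (1,4): turn R to E, flip to black, move to (1,5). |black|=7
Step 7: on WHITE (1,5): turn R to S, flip to black, move to (2,5). |black|=8
Step 8: on WHITE (2,5): turn R to W, flip to black, move to (2,4). |black|=9
Step 9: on WHITE (2,4): turn R to N, flip to black, move to (1,4). |black|=10
Step 10: on BLACK (1,4): turn L to W, flip to white, move to (1,3). |black|=9
Step 11: on WHITE (1,3): turn R to N, flip to black, move to (0,3). |black|=10
Step 12: on WHITE (0,3): turn R to E, flip to black, move to (0,4). |black|=11
Step 13: on WHITE (0,4): turn R to S, flip to black, move to (1,4). |black|=12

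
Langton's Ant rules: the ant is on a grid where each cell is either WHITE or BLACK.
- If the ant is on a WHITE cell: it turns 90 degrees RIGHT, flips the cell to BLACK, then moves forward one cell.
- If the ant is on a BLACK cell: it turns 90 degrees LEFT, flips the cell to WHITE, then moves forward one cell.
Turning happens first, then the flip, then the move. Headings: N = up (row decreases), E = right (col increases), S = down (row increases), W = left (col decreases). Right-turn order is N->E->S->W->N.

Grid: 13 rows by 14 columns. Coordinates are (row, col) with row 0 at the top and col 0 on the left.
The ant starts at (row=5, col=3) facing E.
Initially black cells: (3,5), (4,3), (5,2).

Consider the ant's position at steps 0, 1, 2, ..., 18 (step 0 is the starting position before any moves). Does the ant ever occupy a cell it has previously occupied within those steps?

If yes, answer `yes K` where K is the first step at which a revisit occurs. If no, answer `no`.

Answer: yes 7

Derivation:
Step 1: on WHITE (5,3): turn R to S, flip to black, move to (6,3). |black|=4 — new cell
Step 2: on WHITE (6,3): turn R to W, flip to black, move to (6,2). |black|=5 — new cell
Step 3: on WHITE (6,2): turn R to N, flip to black, move to (5,2). |black|=6 — new cell
Step 4: on BLACK (5,2): turn L to W, flip to white, move to (5,1). |black|=5 — new cell
Step 5: on WHITE (5,1): turn R to N, flip to black, move to (4,1). |black|=6 — new cell
Step 6: on WHITE (4,1): turn R to E, flip to black, move to (4,2). |black|=7 — new cell
Step 7: on WHITE (4,2): turn R to S, flip to black, move to (5,2). |black|=8 — REVISIT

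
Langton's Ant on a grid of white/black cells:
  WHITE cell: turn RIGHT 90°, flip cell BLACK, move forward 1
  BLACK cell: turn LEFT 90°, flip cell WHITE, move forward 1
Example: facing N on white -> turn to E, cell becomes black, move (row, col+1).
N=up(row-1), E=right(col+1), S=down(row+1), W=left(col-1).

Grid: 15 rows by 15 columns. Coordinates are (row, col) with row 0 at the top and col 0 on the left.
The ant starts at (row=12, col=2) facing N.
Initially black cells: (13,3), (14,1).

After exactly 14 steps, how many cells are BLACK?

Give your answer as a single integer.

Answer: 8

Derivation:
Step 1: on WHITE (12,2): turn R to E, flip to black, move to (12,3). |black|=3
Step 2: on WHITE (12,3): turn R to S, flip to black, move to (13,3). |black|=4
Step 3: on BLACK (13,3): turn L to E, flip to white, move to (13,4). |black|=3
Step 4: on WHITE (13,4): turn R to S, flip to black, move to (14,4). |black|=4
Step 5: on WHITE (14,4): turn R to W, flip to black, move to (14,3). |black|=5
Step 6: on WHITE (14,3): turn R to N, flip to black, move to (13,3). |black|=6
Step 7: on WHITE (13,3): turn R to E, flip to black, move to (13,4). |black|=7
Step 8: on BLACK (13,4): turn L to N, flip to white, move to (12,4). |black|=6
Step 9: on WHITE (12,4): turn R to E, flip to black, move to (12,5). |black|=7
Step 10: on WHITE (12,5): turn R to S, flip to black, move to (13,5). |black|=8
Step 11: on WHITE (13,5): turn R to W, flip to black, move to (13,4). |black|=9
Step 12: on WHITE (13,4): turn R to N, flip to black, move to (12,4). |black|=10
Step 13: on BLACK (12,4): turn L to W, flip to white, move to (12,3). |black|=9
Step 14: on BLACK (12,3): turn L to S, flip to white, move to (13,3). |black|=8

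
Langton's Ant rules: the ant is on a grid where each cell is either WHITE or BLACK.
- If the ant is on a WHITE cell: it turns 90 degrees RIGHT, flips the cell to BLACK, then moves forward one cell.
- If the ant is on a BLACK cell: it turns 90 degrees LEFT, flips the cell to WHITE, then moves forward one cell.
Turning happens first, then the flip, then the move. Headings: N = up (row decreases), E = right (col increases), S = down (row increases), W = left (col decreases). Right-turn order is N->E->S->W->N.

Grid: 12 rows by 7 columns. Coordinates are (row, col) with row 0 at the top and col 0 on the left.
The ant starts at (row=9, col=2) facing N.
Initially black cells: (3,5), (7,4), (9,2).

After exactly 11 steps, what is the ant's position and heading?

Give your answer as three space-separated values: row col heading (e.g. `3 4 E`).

Answer: 10 2 E

Derivation:
Step 1: on BLACK (9,2): turn L to W, flip to white, move to (9,1). |black|=2
Step 2: on WHITE (9,1): turn R to N, flip to black, move to (8,1). |black|=3
Step 3: on WHITE (8,1): turn R to E, flip to black, move to (8,2). |black|=4
Step 4: on WHITE (8,2): turn R to S, flip to black, move to (9,2). |black|=5
Step 5: on WHITE (9,2): turn R to W, flip to black, move to (9,1). |black|=6
Step 6: on BLACK (9,1): turn L to S, flip to white, move to (10,1). |black|=5
Step 7: on WHITE (10,1): turn R to W, flip to black, move to (10,0). |black|=6
Step 8: on WHITE (10,0): turn R to N, flip to black, move to (9,0). |black|=7
Step 9: on WHITE (9,0): turn R to E, flip to black, move to (9,1). |black|=8
Step 10: on WHITE (9,1): turn R to S, flip to black, move to (10,1). |black|=9
Step 11: on BLACK (10,1): turn L to E, flip to white, move to (10,2). |black|=8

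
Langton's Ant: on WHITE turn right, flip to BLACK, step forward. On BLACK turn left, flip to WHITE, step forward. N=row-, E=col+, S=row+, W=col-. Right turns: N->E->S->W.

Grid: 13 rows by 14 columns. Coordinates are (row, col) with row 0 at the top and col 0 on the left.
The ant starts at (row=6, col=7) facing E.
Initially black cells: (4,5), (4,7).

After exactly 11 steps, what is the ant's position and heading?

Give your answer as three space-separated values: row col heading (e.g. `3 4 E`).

Answer: 4 6 N

Derivation:
Step 1: on WHITE (6,7): turn R to S, flip to black, move to (7,7). |black|=3
Step 2: on WHITE (7,7): turn R to W, flip to black, move to (7,6). |black|=4
Step 3: on WHITE (7,6): turn R to N, flip to black, move to (6,6). |black|=5
Step 4: on WHITE (6,6): turn R to E, flip to black, move to (6,7). |black|=6
Step 5: on BLACK (6,7): turn L to N, flip to white, move to (5,7). |black|=5
Step 6: on WHITE (5,7): turn R to E, flip to black, move to (5,8). |black|=6
Step 7: on WHITE (5,8): turn R to S, flip to black, move to (6,8). |black|=7
Step 8: on WHITE (6,8): turn R to W, flip to black, move to (6,7). |black|=8
Step 9: on WHITE (6,7): turn R to N, flip to black, move to (5,7). |black|=9
Step 10: on BLACK (5,7): turn L to W, flip to white, move to (5,6). |black|=8
Step 11: on WHITE (5,6): turn R to N, flip to black, move to (4,6). |black|=9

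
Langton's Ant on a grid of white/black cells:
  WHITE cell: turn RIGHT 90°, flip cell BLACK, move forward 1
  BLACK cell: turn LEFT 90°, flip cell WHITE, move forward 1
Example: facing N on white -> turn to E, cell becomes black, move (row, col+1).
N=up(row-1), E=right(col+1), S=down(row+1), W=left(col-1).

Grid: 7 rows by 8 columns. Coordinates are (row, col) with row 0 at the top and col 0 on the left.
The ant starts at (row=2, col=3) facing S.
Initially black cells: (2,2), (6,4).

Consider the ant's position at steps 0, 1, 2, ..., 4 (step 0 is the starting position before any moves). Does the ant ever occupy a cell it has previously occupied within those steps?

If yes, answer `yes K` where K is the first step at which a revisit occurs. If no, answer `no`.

Answer: no

Derivation:
Step 1: on WHITE (2,3): turn R to W, flip to black, move to (2,2). |black|=3 — new cell
Step 2: on BLACK (2,2): turn L to S, flip to white, move to (3,2). |black|=2 — new cell
Step 3: on WHITE (3,2): turn R to W, flip to black, move to (3,1). |black|=3 — new cell
Step 4: on WHITE (3,1): turn R to N, flip to black, move to (2,1). |black|=4 — new cell
No revisit within 4 steps.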